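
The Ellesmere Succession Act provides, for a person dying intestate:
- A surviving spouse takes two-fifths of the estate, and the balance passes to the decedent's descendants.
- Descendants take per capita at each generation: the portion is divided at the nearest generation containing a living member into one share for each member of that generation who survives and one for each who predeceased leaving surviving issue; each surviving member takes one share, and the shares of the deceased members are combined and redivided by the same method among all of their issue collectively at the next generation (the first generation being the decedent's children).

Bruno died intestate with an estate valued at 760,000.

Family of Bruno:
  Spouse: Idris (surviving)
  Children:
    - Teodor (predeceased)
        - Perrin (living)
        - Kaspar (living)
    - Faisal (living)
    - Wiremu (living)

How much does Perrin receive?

Perrin receives 76,000.

Idris takes two-fifths of 760,000 = 304,000. The remaining 456,000 passes to the descendants.
The descendants' portion (456,000) is divided at the children's generation into 3 shares of 152,000. Faisal and Wiremu each take 152,000. The remaining share for the deceased Teodor (152,000) is carried to the next generation.
That pool (152,000) is divided at the grandchildren's generation equally among Perrin and Kaspar: 76,000 each.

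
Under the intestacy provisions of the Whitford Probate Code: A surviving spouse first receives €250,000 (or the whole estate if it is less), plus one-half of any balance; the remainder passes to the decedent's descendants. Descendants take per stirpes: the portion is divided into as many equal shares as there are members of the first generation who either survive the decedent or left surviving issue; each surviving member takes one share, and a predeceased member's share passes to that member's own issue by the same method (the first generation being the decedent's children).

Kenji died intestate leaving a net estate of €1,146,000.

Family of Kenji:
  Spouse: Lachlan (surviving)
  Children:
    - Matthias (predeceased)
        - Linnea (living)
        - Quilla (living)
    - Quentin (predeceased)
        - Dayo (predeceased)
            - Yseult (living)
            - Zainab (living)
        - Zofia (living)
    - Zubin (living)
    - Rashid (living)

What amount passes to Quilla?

Lachlan first takes €250,000, leaving a balance of €896,000. Lachlan then takes one-half of the balance (€448,000), for a total of €698,000. The remaining €448,000 passes to the descendants.
The descendants' portion (€448,000) is divided into 4 shares of €112,000: Zubin and Rashid each take €112,000; Matthias's €112,000 share passes to Matthias's issue; Quentin's €112,000 share passes to Quentin's issue.
Matthias's share (€112,000) is divided into 2 shares of €56,000: Linnea and Quilla each take €56,000.
Quentin's share (€112,000) is divided into 2 shares of €56,000: Zofia takes €56,000; Dayo's €56,000 share passes to Dayo's issue.
Dayo's share (€56,000) is divided into 2 shares of €28,000: Yseult and Zainab each take €28,000.

Quilla receives €56,000.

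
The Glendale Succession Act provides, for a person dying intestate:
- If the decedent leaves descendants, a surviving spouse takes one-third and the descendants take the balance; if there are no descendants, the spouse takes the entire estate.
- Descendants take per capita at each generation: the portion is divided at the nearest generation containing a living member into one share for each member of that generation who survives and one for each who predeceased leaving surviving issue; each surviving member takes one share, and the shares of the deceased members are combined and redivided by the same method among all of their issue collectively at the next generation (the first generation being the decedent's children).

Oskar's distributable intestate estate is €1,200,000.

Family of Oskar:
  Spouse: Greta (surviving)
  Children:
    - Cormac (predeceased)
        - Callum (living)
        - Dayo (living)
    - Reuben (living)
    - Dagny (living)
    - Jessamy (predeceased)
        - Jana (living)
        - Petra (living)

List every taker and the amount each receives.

Greta takes one-third of €1,200,000 = €400,000. The remaining €800,000 passes to the descendants.
The descendants' portion (€800,000) is divided at the children's generation into 4 shares of €200,000. Reuben and Dagny each take €200,000. The 2 shares of the deceased (Cormac and Jessamy) are combined into a pool of €400,000.
That pool (€400,000) is divided at the grandchildren's generation equally among Callum, Dayo, Jana, and Petra: €100,000 each.

Greta: €400,000; Callum: €100,000; Dayo: €100,000; Reuben: €200,000; Dagny: €200,000; Jana: €100,000; Petra: €100,000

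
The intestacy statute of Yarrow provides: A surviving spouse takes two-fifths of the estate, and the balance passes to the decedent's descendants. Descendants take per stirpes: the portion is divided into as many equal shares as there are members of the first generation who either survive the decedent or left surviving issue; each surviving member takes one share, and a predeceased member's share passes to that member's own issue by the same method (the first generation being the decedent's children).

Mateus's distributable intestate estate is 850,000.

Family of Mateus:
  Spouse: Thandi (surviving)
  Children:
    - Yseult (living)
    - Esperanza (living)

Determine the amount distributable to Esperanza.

Thandi takes two-fifths of 850,000 = 340,000. The remaining 510,000 passes to the descendants.
The descendants' portion (510,000) is divided into 2 shares of 255,000: Yseult and Esperanza each take 255,000.

Esperanza receives 255,000.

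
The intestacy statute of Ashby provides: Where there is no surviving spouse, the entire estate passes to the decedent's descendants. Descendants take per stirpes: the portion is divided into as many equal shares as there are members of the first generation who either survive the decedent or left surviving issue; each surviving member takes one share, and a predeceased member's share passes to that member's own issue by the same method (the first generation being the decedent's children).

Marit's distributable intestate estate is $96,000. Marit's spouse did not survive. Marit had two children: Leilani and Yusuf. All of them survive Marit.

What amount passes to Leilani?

The entire $96,000 passes to the descendants.
That amount ($96,000) is divided into 2 shares of $48,000: Leilani and Yusuf each take $48,000.

Leilani receives $48,000.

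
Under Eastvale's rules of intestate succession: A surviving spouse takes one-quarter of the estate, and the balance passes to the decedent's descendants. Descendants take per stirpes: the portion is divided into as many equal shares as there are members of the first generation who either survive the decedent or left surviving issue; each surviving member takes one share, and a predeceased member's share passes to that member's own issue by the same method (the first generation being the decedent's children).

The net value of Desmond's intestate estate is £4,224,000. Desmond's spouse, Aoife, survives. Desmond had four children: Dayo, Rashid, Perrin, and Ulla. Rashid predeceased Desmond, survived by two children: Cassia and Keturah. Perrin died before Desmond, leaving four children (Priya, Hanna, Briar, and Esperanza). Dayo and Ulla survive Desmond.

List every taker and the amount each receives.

Aoife takes one-quarter of £4,224,000 = £1,056,000. The remaining £3,168,000 passes to the descendants.
The descendants' portion (£3,168,000) is divided into 4 shares of £792,000: Dayo and Ulla each take £792,000; Rashid's £792,000 share passes to Rashid's issue; Perrin's £792,000 share passes to Perrin's issue.
Rashid's share (£792,000) is divided into 2 shares of £396,000: Cassia and Keturah each take £396,000.
Perrin's share (£792,000) is divided into 4 shares of £198,000: Priya, Hanna, Briar, and Esperanza each take £198,000.

Aoife: £1,056,000; Dayo: £792,000; Cassia: £396,000; Keturah: £396,000; Priya: £198,000; Hanna: £198,000; Briar: £198,000; Esperanza: £198,000; Ulla: £792,000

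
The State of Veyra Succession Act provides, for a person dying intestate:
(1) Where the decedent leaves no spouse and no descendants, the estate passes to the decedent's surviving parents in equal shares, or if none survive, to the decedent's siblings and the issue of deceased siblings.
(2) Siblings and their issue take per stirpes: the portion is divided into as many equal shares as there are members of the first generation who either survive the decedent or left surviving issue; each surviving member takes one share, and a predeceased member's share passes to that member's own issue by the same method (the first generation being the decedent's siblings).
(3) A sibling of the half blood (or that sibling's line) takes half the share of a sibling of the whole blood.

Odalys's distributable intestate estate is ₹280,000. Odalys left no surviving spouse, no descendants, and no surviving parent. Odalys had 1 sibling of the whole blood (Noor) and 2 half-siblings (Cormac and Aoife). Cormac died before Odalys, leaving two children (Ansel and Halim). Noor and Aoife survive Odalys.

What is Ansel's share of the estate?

Ansel receives ₹35,000.

The entire ₹280,000 passes to the siblings and their issue.
Counting each half-blood sibling's line as half a unit, there are 2 units in ₹280,000, so one unit is ₹140,000. Whole-blood lines (Noor) take ₹140,000 each; half-blood lines (Cormac and Aoife) take ₹70,000 each.
Cormac's share (₹70,000) is divided into 2 shares of ₹35,000: Ansel and Halim each take ₹35,000.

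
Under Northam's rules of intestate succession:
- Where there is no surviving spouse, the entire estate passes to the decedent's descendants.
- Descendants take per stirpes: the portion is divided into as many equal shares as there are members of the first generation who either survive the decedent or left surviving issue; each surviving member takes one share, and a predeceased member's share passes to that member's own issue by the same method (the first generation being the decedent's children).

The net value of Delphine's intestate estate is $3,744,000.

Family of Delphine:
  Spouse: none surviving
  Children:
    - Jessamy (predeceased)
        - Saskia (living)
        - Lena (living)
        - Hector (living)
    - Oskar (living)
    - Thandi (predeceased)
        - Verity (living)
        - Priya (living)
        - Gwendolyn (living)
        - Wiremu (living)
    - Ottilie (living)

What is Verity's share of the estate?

Verity receives $234,000.

The entire $3,744,000 passes to the descendants.
That amount ($3,744,000) is divided into 4 shares of $936,000: Oskar and Ottilie each take $936,000; Jessamy's $936,000 share passes to Jessamy's issue; Thandi's $936,000 share passes to Thandi's issue.
Jessamy's share ($936,000) is divided into 3 shares of $312,000: Saskia, Lena, and Hector each take $312,000.
Thandi's share ($936,000) is divided into 4 shares of $234,000: Verity, Priya, Gwendolyn, and Wiremu each take $234,000.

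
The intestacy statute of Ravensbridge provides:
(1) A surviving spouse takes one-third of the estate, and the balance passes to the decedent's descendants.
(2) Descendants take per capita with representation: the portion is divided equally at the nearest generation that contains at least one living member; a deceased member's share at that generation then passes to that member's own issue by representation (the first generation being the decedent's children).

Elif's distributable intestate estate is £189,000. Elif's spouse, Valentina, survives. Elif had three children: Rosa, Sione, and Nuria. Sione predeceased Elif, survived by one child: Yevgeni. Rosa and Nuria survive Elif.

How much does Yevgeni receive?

Valentina takes one-third of £189,000 = £63,000. The remaining £126,000 passes to the descendants.
The descendants' portion (£126,000) is divided into 3 shares of £42,000: Rosa and Nuria each take £42,000; Sione's £42,000 share passes to Sione's issue.
Sione's share (£42,000) passes entirely to Yevgeni.

Yevgeni receives £42,000.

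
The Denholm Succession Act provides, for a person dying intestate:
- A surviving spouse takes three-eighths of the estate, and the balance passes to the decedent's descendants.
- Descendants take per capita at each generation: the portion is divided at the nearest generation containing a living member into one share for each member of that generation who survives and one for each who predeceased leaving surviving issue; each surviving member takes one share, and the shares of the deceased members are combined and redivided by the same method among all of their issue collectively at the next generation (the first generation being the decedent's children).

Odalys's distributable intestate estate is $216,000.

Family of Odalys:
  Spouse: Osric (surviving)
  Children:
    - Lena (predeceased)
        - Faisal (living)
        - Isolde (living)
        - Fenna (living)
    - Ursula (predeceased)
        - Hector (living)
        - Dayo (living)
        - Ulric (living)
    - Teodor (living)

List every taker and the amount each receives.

Osric takes three-eighths of $216,000 = $81,000. The remaining $135,000 passes to the descendants.
The descendants' portion ($135,000) is divided at the children's generation into 3 shares of $45,000. Teodor takes $45,000. The 2 shares of the deceased (Lena and Ursula) are combined into a pool of $90,000.
That pool ($90,000) is divided at the grandchildren's generation equally among Faisal, Isolde, Fenna, Hector, Dayo, and Ulric: $15,000 each.

Osric: $81,000; Faisal: $15,000; Isolde: $15,000; Fenna: $15,000; Hector: $15,000; Dayo: $15,000; Ulric: $15,000; Teodor: $45,000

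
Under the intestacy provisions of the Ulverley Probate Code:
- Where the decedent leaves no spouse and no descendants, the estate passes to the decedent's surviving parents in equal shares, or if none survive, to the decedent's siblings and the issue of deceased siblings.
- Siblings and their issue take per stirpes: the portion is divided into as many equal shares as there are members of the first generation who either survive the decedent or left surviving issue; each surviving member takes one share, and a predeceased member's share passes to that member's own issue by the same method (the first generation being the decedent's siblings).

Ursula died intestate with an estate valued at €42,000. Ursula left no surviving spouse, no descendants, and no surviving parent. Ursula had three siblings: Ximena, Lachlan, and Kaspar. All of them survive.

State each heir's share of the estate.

The entire €42,000 passes to the siblings and their issue.
That amount (€42,000) is divided into 3 shares of €14,000: Ximena, Lachlan, and Kaspar each take €14,000.

Ximena: €14,000; Lachlan: €14,000; Kaspar: €14,000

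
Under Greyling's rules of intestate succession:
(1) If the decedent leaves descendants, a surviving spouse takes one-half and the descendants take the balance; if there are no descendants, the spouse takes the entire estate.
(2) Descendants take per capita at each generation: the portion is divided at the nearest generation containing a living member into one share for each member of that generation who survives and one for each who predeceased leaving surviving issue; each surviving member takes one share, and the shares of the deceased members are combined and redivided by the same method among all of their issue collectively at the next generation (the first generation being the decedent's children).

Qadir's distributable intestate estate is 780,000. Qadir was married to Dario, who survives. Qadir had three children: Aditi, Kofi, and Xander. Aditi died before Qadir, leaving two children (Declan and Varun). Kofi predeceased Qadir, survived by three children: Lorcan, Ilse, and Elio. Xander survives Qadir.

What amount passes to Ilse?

Ilse receives 52,000.

Dario takes one-half of 780,000 = 390,000. The remaining 390,000 passes to the descendants.
The descendants' portion (390,000) is divided at the children's generation into 3 shares of 130,000. Xander takes 130,000. The 2 shares of the deceased (Aditi and Kofi) are combined into a pool of 260,000.
That pool (260,000) is divided at the grandchildren's generation equally among Declan, Varun, Lorcan, Ilse, and Elio: 52,000 each.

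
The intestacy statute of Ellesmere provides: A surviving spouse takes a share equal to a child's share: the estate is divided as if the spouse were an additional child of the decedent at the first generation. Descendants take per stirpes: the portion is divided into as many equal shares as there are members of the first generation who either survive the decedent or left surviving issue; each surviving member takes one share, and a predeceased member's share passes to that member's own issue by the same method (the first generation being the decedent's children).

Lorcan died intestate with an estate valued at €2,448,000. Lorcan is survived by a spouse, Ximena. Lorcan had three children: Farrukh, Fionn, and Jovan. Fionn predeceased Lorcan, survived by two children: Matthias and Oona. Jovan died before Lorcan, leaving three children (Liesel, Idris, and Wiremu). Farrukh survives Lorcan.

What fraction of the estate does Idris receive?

Idris receives 1/12 of the estate.

The spouse counts as an additional share at the children's level, so there are 4 primary shares of €612,000. Ximena takes one such share (€612,000).
The children's combined portion (€1,836,000) is divided into 3 shares of €612,000: Farrukh takes €612,000; Fionn's €612,000 share passes to Fionn's issue; Jovan's €612,000 share passes to Jovan's issue.
Fionn's share (€612,000) is divided into 2 shares of €306,000: Matthias and Oona each take €306,000.
Jovan's share (€612,000) is divided into 3 shares of €204,000: Liesel, Idris, and Wiremu each take €204,000.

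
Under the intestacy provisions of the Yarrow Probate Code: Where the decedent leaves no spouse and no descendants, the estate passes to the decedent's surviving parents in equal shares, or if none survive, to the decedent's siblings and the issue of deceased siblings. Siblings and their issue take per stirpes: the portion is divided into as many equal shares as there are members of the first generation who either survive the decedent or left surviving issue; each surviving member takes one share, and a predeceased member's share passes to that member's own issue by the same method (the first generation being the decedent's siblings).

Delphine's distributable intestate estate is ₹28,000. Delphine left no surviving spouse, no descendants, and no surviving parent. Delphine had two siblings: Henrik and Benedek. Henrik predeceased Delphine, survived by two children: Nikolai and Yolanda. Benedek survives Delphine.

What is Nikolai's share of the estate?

The entire ₹28,000 passes to the siblings and their issue.
That amount (₹28,000) is divided into 2 shares of ₹14,000: Benedek takes ₹14,000; Henrik's ₹14,000 share passes to Henrik's issue.
Henrik's share (₹14,000) is divided into 2 shares of ₹7,000: Nikolai and Yolanda each take ₹7,000.

Nikolai receives ₹7,000.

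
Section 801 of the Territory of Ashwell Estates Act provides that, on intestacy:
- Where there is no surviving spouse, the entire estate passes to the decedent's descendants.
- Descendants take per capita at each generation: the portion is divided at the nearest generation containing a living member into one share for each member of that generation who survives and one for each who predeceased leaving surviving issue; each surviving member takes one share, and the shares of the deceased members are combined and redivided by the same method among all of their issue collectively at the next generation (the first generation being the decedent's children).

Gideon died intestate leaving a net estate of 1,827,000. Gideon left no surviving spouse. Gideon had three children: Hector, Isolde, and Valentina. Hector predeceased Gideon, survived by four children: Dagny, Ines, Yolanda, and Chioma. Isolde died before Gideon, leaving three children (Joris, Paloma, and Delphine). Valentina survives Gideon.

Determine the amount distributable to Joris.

Joris receives 174,000.

The entire 1,827,000 passes to the descendants.
That amount (1,827,000) is divided at the children's generation into 3 shares of 609,000. Valentina takes 609,000. The 2 shares of the deceased (Hector and Isolde) are combined into a pool of 1,218,000.
That pool (1,218,000) is divided at the grandchildren's generation equally among Dagny, Ines, Yolanda, Chioma, Joris, Paloma, and Delphine: 174,000 each.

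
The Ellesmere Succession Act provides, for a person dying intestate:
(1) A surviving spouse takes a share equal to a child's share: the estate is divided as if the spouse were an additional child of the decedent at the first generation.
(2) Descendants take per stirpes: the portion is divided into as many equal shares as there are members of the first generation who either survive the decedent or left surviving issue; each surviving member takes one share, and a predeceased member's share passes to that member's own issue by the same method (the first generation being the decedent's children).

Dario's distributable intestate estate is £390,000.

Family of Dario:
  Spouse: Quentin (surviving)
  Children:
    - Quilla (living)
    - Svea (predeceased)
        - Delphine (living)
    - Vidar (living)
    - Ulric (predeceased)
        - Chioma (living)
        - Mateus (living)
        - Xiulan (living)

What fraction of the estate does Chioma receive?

Chioma receives 1/15 of the estate.

The spouse counts as an additional share at the children's level, so there are 5 primary shares of £78,000. Quentin takes one such share (£78,000).
The children's combined portion (£312,000) is divided into 4 shares of £78,000: Quilla and Vidar each take £78,000; Svea's £78,000 share passes to Svea's issue; Ulric's £78,000 share passes to Ulric's issue.
Svea's share (£78,000) passes entirely to Delphine.
Ulric's share (£78,000) is divided into 3 shares of £26,000: Chioma, Mateus, and Xiulan each take £26,000.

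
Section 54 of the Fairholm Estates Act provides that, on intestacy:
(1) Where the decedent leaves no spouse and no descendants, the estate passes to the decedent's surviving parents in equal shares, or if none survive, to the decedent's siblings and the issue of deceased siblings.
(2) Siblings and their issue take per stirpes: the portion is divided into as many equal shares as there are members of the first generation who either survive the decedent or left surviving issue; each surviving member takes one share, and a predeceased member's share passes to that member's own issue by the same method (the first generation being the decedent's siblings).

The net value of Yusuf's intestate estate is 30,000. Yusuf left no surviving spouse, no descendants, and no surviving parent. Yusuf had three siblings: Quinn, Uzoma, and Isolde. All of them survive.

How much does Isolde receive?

Isolde receives 10,000.

The entire 30,000 passes to the siblings and their issue.
That amount (30,000) is divided into 3 shares of 10,000: Quinn, Uzoma, and Isolde each take 10,000.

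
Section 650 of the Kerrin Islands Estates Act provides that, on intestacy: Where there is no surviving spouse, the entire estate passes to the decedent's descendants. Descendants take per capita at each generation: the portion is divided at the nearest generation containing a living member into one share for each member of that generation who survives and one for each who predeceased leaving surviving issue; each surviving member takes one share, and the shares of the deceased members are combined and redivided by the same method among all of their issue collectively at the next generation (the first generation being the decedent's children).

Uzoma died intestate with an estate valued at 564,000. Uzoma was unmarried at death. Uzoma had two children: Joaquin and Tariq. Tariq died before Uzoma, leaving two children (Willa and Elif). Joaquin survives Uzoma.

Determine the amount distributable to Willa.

Willa receives 141,000.

The entire 564,000 passes to the descendants.
That amount (564,000) is divided at the children's generation into 2 shares of 282,000. Joaquin takes 282,000. The remaining share for the deceased Tariq (282,000) is carried to the next generation.
That pool (282,000) is divided at the grandchildren's generation equally among Willa and Elif: 141,000 each.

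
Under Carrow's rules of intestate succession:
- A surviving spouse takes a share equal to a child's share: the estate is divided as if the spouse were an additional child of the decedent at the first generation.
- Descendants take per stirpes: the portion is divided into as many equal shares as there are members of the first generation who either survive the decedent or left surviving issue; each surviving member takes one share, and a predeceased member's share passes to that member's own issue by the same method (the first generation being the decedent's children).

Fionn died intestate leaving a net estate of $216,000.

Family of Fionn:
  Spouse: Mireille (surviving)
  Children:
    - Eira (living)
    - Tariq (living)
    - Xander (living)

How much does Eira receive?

Eira receives $54,000.

The spouse counts as an additional share at the children's level, so there are 4 primary shares of $54,000. Mireille takes one such share ($54,000).
The children's combined portion ($162,000) is divided into 3 shares of $54,000: Eira, Tariq, and Xander each take $54,000.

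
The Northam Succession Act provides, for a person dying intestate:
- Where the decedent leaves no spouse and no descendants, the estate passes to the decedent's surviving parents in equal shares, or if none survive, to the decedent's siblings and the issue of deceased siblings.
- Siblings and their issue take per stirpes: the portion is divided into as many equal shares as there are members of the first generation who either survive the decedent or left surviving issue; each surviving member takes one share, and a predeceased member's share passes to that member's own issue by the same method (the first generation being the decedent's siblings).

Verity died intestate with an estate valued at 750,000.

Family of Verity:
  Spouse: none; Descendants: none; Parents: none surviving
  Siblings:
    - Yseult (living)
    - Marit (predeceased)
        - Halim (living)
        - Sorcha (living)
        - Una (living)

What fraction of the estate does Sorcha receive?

The entire 750,000 passes to the siblings and their issue.
That amount (750,000) is divided into 2 shares of 375,000: Yseult takes 375,000; Marit's 375,000 share passes to Marit's issue.
Marit's share (375,000) is divided into 3 shares of 125,000: Halim, Sorcha, and Una each take 125,000.

Sorcha receives 1/6 of the estate.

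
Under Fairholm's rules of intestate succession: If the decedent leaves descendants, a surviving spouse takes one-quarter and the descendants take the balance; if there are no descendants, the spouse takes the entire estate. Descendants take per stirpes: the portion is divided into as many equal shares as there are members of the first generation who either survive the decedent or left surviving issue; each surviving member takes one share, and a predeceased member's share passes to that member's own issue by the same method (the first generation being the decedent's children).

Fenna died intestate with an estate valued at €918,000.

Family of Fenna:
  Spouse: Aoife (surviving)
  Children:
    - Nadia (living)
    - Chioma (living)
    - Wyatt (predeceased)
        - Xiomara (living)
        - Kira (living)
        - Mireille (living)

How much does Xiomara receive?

Xiomara receives €76,500.

Aoife takes one-quarter of €918,000 = €229,500. The remaining €688,500 passes to the descendants.
The descendants' portion (€688,500) is divided into 3 shares of €229,500: Nadia and Chioma each take €229,500; Wyatt's €229,500 share passes to Wyatt's issue.
Wyatt's share (€229,500) is divided into 3 shares of €76,500: Xiomara, Kira, and Mireille each take €76,500.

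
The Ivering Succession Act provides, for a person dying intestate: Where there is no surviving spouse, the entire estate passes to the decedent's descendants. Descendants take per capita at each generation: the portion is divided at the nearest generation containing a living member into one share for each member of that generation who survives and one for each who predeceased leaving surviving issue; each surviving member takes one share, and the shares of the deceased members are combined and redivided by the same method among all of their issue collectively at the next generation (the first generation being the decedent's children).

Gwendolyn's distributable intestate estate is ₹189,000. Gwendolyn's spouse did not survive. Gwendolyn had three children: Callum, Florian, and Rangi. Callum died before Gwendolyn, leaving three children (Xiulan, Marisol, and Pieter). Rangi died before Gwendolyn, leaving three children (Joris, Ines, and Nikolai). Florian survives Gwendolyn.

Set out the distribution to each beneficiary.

Xiulan: ₹21,000; Marisol: ₹21,000; Pieter: ₹21,000; Florian: ₹63,000; Joris: ₹21,000; Ines: ₹21,000; Nikolai: ₹21,000

The entire ₹189,000 passes to the descendants.
That amount (₹189,000) is divided at the children's generation into 3 shares of ₹63,000. Florian takes ₹63,000. The 2 shares of the deceased (Callum and Rangi) are combined into a pool of ₹126,000.
That pool (₹126,000) is divided at the grandchildren's generation equally among Xiulan, Marisol, Pieter, Joris, Ines, and Nikolai: ₹21,000 each.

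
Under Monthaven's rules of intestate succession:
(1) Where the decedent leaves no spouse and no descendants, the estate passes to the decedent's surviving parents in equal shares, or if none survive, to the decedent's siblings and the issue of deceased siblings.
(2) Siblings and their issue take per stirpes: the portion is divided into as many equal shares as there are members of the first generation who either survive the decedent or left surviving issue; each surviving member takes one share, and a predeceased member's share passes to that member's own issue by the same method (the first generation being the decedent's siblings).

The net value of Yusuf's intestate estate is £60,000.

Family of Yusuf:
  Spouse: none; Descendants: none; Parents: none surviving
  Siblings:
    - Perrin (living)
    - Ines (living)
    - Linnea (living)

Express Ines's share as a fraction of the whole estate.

The entire £60,000 passes to the siblings and their issue.
That amount (£60,000) is divided into 3 shares of £20,000: Perrin, Ines, and Linnea each take £20,000.

Ines receives 1/3 of the estate.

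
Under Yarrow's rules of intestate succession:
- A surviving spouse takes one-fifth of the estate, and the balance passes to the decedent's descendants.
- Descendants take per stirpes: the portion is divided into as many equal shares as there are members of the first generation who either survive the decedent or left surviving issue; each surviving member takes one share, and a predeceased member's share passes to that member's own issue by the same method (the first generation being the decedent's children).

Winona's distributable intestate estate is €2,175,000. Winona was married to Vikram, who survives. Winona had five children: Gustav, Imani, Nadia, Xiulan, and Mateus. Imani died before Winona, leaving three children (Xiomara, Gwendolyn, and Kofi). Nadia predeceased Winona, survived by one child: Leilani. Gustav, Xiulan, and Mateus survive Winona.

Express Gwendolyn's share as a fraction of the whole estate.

Gwendolyn receives 4/75 of the estate.

Vikram takes one-fifth of €2,175,000 = €435,000. The remaining €1,740,000 passes to the descendants.
The descendants' portion (€1,740,000) is divided into 5 shares of €348,000: Gustav, Xiulan, and Mateus each take €348,000; Imani's €348,000 share passes to Imani's issue; Nadia's €348,000 share passes to Nadia's issue.
Imani's share (€348,000) is divided into 3 shares of €116,000: Xiomara, Gwendolyn, and Kofi each take €116,000.
Nadia's share (€348,000) passes entirely to Leilani.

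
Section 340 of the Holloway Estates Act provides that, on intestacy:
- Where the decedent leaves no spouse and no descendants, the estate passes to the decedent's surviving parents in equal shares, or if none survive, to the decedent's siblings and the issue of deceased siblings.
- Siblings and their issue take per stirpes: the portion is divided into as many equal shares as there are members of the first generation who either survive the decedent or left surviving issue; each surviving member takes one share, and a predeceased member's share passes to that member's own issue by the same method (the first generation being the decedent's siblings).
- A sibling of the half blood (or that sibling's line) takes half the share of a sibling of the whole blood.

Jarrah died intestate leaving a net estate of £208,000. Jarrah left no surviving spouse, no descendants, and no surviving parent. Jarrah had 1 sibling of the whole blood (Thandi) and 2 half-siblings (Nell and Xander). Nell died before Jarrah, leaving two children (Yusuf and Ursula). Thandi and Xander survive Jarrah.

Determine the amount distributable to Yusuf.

The entire £208,000 passes to the siblings and their issue.
Counting each half-blood sibling's line as half a unit, there are 2 units in £208,000, so one unit is £104,000. Whole-blood lines (Thandi) take £104,000 each; half-blood lines (Nell and Xander) take £52,000 each.
Nell's share (£52,000) is divided into 2 shares of £26,000: Yusuf and Ursula each take £26,000.

Yusuf receives £26,000.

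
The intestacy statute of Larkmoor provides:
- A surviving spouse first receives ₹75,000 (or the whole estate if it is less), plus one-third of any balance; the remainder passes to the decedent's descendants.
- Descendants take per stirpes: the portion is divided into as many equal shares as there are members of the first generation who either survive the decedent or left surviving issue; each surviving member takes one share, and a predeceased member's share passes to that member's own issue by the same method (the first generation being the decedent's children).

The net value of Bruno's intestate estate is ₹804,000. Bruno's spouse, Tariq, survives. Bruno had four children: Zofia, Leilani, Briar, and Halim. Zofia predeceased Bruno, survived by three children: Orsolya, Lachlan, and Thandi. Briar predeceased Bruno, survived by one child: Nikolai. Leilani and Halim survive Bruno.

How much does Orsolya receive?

Tariq first takes ₹75,000, leaving a balance of ₹729,000. Tariq then takes one-third of the balance (₹243,000), for a total of ₹318,000. The remaining ₹486,000 passes to the descendants.
The descendants' portion (₹486,000) is divided into 4 shares of ₹121,500: Leilani and Halim each take ₹121,500; Zofia's ₹121,500 share passes to Zofia's issue; Briar's ₹121,500 share passes to Briar's issue.
Zofia's share (₹121,500) is divided into 3 shares of ₹40,500: Orsolya, Lachlan, and Thandi each take ₹40,500.
Briar's share (₹121,500) passes entirely to Nikolai.

Orsolya receives ₹40,500.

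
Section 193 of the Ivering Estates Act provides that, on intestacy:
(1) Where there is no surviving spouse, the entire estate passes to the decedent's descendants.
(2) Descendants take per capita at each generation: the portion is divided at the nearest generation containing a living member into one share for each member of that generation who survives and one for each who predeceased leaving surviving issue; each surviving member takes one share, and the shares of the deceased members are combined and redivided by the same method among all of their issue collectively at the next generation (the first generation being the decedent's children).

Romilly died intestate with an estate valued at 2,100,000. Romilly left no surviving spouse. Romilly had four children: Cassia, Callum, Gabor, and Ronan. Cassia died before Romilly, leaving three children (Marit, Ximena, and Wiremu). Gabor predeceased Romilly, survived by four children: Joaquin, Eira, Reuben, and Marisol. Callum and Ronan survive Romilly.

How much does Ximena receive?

The entire 2,100,000 passes to the descendants.
That amount (2,100,000) is divided at the children's generation into 4 shares of 525,000. Callum and Ronan each take 525,000. The 2 shares of the deceased (Cassia and Gabor) are combined into a pool of 1,050,000.
That pool (1,050,000) is divided at the grandchildren's generation equally among Marit, Ximena, Wiremu, Joaquin, Eira, Reuben, and Marisol: 150,000 each.

Ximena receives 150,000.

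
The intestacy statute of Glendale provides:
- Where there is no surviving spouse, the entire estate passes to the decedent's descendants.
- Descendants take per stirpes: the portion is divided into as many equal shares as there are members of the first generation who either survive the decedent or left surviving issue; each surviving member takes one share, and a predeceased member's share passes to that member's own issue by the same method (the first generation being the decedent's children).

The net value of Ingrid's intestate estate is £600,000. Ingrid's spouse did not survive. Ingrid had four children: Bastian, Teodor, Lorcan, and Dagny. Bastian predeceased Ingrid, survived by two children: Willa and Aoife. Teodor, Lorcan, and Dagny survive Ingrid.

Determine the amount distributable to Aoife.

The entire £600,000 passes to the descendants.
That amount (£600,000) is divided into 4 shares of £150,000: Teodor, Lorcan, and Dagny each take £150,000; Bastian's £150,000 share passes to Bastian's issue.
Bastian's share (£150,000) is divided into 2 shares of £75,000: Willa and Aoife each take £75,000.

Aoife receives £75,000.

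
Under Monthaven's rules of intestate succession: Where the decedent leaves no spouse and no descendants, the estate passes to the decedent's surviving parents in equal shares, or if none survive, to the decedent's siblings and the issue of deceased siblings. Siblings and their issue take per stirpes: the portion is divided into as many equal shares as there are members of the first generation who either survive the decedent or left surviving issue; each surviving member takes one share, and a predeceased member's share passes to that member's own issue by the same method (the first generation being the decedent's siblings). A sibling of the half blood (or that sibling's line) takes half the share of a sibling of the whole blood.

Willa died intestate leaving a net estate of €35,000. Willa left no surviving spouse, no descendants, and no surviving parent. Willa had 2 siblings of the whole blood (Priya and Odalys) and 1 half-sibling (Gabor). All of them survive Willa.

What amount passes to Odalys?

Odalys receives €14,000.

The entire €35,000 passes to the siblings and their issue.
Counting each half-blood sibling's line as half a unit, there are 5/2 units in €35,000, so one unit is €14,000. Whole-blood lines (Priya and Odalys) take €14,000 each; half-blood lines (Gabor) take €7,000 each.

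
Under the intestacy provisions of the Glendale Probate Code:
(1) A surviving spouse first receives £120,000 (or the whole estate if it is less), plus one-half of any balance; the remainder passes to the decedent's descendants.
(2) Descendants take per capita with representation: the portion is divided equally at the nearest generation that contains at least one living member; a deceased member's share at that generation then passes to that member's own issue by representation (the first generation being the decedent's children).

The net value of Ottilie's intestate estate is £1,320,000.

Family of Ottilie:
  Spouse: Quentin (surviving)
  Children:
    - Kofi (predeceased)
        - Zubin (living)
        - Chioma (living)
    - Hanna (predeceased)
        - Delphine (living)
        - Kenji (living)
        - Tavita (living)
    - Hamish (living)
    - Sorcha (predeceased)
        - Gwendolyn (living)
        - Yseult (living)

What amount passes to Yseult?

Quentin first takes £120,000, leaving a balance of £1,200,000. Quentin then takes one-half of the balance (£600,000), for a total of £720,000. The remaining £600,000 passes to the descendants.
The descendants' portion (£600,000) is divided into 4 shares of £150,000: Hamish takes £150,000; Kofi's £150,000 share passes to Kofi's issue; Hanna's £150,000 share passes to Hanna's issue; Sorcha's £150,000 share passes to Sorcha's issue.
Kofi's share (£150,000) is divided into 2 shares of £75,000: Zubin and Chioma each take £75,000.
Hanna's share (£150,000) is divided into 3 shares of £50,000: Delphine, Kenji, and Tavita each take £50,000.
Sorcha's share (£150,000) is divided into 2 shares of £75,000: Gwendolyn and Yseult each take £75,000.

Yseult receives £75,000.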